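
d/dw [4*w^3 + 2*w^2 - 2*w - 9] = 12*w^2 + 4*w - 2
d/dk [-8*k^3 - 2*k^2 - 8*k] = -24*k^2 - 4*k - 8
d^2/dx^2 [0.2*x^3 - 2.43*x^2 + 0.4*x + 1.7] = 1.2*x - 4.86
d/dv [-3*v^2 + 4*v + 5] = 4 - 6*v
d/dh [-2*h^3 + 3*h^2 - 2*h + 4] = -6*h^2 + 6*h - 2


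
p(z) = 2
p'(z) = 0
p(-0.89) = 2.00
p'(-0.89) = 0.00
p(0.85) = 2.00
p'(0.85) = 0.00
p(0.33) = 2.00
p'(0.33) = 0.00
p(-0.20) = 2.00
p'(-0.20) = 0.00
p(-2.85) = 2.00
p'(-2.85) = 0.00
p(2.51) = 2.00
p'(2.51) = 0.00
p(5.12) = 2.00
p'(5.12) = 0.00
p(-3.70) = 2.00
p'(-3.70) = 0.00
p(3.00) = 2.00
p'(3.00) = 0.00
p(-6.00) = 2.00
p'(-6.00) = 0.00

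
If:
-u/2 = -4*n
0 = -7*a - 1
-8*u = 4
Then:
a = -1/7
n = -1/16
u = -1/2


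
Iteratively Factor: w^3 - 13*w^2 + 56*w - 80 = (w - 4)*(w^2 - 9*w + 20) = (w - 5)*(w - 4)*(w - 4)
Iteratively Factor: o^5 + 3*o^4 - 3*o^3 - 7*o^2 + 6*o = (o + 3)*(o^4 - 3*o^2 + 2*o) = o*(o + 3)*(o^3 - 3*o + 2) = o*(o + 2)*(o + 3)*(o^2 - 2*o + 1) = o*(o - 1)*(o + 2)*(o + 3)*(o - 1)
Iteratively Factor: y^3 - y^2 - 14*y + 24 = (y - 3)*(y^2 + 2*y - 8) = (y - 3)*(y + 4)*(y - 2)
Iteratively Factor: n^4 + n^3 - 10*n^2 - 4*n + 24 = (n + 2)*(n^3 - n^2 - 8*n + 12) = (n - 2)*(n + 2)*(n^2 + n - 6) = (n - 2)^2*(n + 2)*(n + 3)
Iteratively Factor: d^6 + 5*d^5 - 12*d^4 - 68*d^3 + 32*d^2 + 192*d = (d - 2)*(d^5 + 7*d^4 + 2*d^3 - 64*d^2 - 96*d) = d*(d - 2)*(d^4 + 7*d^3 + 2*d^2 - 64*d - 96) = d*(d - 2)*(d + 4)*(d^3 + 3*d^2 - 10*d - 24) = d*(d - 3)*(d - 2)*(d + 4)*(d^2 + 6*d + 8) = d*(d - 3)*(d - 2)*(d + 2)*(d + 4)*(d + 4)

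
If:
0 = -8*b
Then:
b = 0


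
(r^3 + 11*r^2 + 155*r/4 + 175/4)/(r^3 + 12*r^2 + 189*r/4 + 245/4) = (2*r + 5)/(2*r + 7)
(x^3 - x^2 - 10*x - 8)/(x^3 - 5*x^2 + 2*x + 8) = (x + 2)/(x - 2)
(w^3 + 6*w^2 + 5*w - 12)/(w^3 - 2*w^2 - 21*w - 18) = (w^2 + 3*w - 4)/(w^2 - 5*w - 6)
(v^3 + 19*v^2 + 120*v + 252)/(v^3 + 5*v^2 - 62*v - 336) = (v + 6)/(v - 8)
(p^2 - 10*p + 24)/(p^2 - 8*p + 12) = (p - 4)/(p - 2)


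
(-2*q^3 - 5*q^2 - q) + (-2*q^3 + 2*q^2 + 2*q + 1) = -4*q^3 - 3*q^2 + q + 1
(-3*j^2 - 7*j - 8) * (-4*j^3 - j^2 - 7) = 12*j^5 + 31*j^4 + 39*j^3 + 29*j^2 + 49*j + 56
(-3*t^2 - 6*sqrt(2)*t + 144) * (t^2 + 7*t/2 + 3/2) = -3*t^4 - 21*t^3/2 - 6*sqrt(2)*t^3 - 21*sqrt(2)*t^2 + 279*t^2/2 - 9*sqrt(2)*t + 504*t + 216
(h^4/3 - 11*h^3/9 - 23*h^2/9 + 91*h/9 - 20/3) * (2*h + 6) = 2*h^5/3 - 4*h^4/9 - 112*h^3/9 + 44*h^2/9 + 142*h/3 - 40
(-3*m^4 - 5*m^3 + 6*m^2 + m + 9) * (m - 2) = -3*m^5 + m^4 + 16*m^3 - 11*m^2 + 7*m - 18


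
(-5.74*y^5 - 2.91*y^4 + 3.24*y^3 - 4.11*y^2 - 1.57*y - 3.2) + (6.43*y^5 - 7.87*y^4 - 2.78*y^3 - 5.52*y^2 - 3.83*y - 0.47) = 0.69*y^5 - 10.78*y^4 + 0.46*y^3 - 9.63*y^2 - 5.4*y - 3.67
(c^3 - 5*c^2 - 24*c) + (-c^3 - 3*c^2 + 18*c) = -8*c^2 - 6*c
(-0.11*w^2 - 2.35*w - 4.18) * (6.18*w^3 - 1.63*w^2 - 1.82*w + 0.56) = -0.6798*w^5 - 14.3437*w^4 - 21.8017*w^3 + 11.0288*w^2 + 6.2916*w - 2.3408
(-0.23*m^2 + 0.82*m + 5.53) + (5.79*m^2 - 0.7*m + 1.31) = 5.56*m^2 + 0.12*m + 6.84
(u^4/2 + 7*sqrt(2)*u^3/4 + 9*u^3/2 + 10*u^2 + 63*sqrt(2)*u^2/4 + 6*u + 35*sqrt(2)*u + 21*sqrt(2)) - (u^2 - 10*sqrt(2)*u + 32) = u^4/2 + 7*sqrt(2)*u^3/4 + 9*u^3/2 + 9*u^2 + 63*sqrt(2)*u^2/4 + 6*u + 45*sqrt(2)*u - 32 + 21*sqrt(2)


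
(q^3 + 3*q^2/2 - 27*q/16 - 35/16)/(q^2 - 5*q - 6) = (q^2 + q/2 - 35/16)/(q - 6)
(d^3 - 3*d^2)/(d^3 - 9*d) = d/(d + 3)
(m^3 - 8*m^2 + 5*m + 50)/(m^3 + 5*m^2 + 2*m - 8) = (m^2 - 10*m + 25)/(m^2 + 3*m - 4)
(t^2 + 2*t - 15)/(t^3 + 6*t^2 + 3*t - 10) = (t - 3)/(t^2 + t - 2)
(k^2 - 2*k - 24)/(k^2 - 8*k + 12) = (k + 4)/(k - 2)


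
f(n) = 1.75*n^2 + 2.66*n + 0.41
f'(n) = 3.5*n + 2.66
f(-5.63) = 40.90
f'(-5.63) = -17.04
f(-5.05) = 31.61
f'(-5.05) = -15.02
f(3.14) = 26.02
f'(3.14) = 13.65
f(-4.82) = 28.25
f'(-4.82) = -14.21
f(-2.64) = 5.58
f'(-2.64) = -6.58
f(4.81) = 53.69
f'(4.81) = 19.50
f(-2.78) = 6.54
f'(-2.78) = -7.07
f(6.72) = 97.31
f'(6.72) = 26.18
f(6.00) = 79.37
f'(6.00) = 23.66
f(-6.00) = 47.45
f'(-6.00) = -18.34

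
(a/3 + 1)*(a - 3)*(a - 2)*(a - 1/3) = a^4/3 - 7*a^3/9 - 25*a^2/9 + 7*a - 2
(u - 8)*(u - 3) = u^2 - 11*u + 24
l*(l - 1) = l^2 - l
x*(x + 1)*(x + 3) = x^3 + 4*x^2 + 3*x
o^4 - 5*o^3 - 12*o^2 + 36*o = o*(o - 6)*(o - 2)*(o + 3)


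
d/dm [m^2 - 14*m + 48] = 2*m - 14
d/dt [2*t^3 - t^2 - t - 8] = 6*t^2 - 2*t - 1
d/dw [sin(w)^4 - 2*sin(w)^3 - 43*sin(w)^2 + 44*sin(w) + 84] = 2*(2*sin(w)^3 - 3*sin(w)^2 - 43*sin(w) + 22)*cos(w)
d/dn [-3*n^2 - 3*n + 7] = -6*n - 3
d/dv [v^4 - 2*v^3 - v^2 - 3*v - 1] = 4*v^3 - 6*v^2 - 2*v - 3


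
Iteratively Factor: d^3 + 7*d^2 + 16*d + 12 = (d + 3)*(d^2 + 4*d + 4) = (d + 2)*(d + 3)*(d + 2)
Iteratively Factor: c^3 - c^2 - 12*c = (c)*(c^2 - c - 12) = c*(c + 3)*(c - 4)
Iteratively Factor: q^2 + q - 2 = (q + 2)*(q - 1)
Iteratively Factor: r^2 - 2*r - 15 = (r + 3)*(r - 5)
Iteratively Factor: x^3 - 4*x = (x + 2)*(x^2 - 2*x) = (x - 2)*(x + 2)*(x)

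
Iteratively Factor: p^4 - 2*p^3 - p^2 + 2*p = (p)*(p^3 - 2*p^2 - p + 2) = p*(p - 2)*(p^2 - 1) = p*(p - 2)*(p + 1)*(p - 1)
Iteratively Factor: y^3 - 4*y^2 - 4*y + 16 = (y - 2)*(y^2 - 2*y - 8) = (y - 2)*(y + 2)*(y - 4)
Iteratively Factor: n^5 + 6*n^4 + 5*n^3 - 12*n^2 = (n)*(n^4 + 6*n^3 + 5*n^2 - 12*n) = n*(n + 4)*(n^3 + 2*n^2 - 3*n) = n*(n - 1)*(n + 4)*(n^2 + 3*n) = n*(n - 1)*(n + 3)*(n + 4)*(n)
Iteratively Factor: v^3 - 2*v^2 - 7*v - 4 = (v - 4)*(v^2 + 2*v + 1) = (v - 4)*(v + 1)*(v + 1)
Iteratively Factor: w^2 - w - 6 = (w - 3)*(w + 2)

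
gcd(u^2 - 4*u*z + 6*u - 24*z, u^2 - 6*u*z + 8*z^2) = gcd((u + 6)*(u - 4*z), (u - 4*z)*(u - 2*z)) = -u + 4*z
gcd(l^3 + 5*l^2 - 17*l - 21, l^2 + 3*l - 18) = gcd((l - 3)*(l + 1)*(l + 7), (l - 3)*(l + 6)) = l - 3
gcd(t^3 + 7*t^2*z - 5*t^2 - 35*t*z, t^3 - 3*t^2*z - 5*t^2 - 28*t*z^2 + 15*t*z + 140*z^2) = t - 5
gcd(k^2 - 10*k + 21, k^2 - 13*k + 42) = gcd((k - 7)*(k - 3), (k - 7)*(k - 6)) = k - 7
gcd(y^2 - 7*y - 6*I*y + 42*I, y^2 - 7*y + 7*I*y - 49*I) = y - 7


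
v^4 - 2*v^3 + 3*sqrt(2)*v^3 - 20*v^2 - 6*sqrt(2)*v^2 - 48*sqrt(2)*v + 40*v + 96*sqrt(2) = (v - 2)*(v - 3*sqrt(2))*(v + 2*sqrt(2))*(v + 4*sqrt(2))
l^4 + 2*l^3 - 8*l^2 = l^2*(l - 2)*(l + 4)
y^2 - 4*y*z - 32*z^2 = (y - 8*z)*(y + 4*z)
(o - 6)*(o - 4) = o^2 - 10*o + 24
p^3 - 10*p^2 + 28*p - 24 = (p - 6)*(p - 2)^2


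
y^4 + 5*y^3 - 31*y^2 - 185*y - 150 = (y - 6)*(y + 1)*(y + 5)^2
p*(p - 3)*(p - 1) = p^3 - 4*p^2 + 3*p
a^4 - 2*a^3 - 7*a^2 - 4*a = a*(a - 4)*(a + 1)^2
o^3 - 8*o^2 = o^2*(o - 8)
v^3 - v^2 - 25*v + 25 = (v - 5)*(v - 1)*(v + 5)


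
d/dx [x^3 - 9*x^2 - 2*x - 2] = 3*x^2 - 18*x - 2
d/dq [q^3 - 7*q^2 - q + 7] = 3*q^2 - 14*q - 1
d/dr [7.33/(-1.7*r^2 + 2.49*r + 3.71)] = (24.922*r - 18.2517)/(-1.7*r^2 + 2.49*r + 3.71)^2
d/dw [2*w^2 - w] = 4*w - 1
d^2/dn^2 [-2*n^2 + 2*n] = -4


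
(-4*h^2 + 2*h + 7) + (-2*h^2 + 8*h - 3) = -6*h^2 + 10*h + 4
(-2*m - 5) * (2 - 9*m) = 18*m^2 + 41*m - 10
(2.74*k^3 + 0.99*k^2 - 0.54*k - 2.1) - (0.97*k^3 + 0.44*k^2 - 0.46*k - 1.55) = 1.77*k^3 + 0.55*k^2 - 0.08*k - 0.55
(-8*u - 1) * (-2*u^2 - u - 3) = 16*u^3 + 10*u^2 + 25*u + 3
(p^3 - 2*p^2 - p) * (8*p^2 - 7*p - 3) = 8*p^5 - 23*p^4 + 3*p^3 + 13*p^2 + 3*p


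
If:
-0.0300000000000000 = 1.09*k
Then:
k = -0.03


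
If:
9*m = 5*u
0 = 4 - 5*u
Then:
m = 4/9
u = 4/5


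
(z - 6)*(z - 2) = z^2 - 8*z + 12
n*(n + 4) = n^2 + 4*n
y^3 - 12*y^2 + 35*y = y*(y - 7)*(y - 5)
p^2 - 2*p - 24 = (p - 6)*(p + 4)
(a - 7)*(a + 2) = a^2 - 5*a - 14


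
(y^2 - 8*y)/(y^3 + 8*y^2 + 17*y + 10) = y*(y - 8)/(y^3 + 8*y^2 + 17*y + 10)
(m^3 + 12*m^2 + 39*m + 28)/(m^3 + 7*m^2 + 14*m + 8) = (m + 7)/(m + 2)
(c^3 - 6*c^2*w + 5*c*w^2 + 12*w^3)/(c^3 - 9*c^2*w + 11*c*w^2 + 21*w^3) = (-c + 4*w)/(-c + 7*w)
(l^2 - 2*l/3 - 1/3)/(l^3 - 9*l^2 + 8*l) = (l + 1/3)/(l*(l - 8))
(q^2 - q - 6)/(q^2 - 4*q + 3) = (q + 2)/(q - 1)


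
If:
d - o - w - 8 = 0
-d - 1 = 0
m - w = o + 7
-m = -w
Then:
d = -1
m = -2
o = -7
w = -2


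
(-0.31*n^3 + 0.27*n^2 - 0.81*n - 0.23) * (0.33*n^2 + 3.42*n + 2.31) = -0.1023*n^5 - 0.9711*n^4 - 0.06*n^3 - 2.2224*n^2 - 2.6577*n - 0.5313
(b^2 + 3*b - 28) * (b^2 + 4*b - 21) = b^4 + 7*b^3 - 37*b^2 - 175*b + 588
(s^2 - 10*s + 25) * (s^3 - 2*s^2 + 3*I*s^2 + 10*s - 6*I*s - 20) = s^5 - 12*s^4 + 3*I*s^4 + 55*s^3 - 36*I*s^3 - 170*s^2 + 135*I*s^2 + 450*s - 150*I*s - 500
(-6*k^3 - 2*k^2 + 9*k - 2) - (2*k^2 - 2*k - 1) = -6*k^3 - 4*k^2 + 11*k - 1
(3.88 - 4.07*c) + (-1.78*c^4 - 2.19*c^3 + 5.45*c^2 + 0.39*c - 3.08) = -1.78*c^4 - 2.19*c^3 + 5.45*c^2 - 3.68*c + 0.8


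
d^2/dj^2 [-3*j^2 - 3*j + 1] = -6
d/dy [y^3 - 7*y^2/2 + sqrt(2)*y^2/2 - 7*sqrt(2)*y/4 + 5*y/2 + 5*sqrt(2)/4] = 3*y^2 - 7*y + sqrt(2)*y - 7*sqrt(2)/4 + 5/2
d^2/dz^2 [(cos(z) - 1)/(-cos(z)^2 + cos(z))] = (cos(z)^2 - 2)/cos(z)^3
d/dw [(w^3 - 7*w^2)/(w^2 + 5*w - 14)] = w*(w^3 + 10*w^2 - 77*w + 196)/(w^4 + 10*w^3 - 3*w^2 - 140*w + 196)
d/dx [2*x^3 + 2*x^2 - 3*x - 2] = 6*x^2 + 4*x - 3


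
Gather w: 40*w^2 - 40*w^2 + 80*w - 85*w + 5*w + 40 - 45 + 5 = 0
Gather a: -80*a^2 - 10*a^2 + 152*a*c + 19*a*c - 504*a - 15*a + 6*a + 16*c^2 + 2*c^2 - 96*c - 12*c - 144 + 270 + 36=-90*a^2 + a*(171*c - 513) + 18*c^2 - 108*c + 162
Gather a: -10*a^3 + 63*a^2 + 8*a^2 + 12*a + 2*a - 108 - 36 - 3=-10*a^3 + 71*a^2 + 14*a - 147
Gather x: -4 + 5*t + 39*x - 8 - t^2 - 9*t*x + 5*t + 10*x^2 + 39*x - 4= -t^2 + 10*t + 10*x^2 + x*(78 - 9*t) - 16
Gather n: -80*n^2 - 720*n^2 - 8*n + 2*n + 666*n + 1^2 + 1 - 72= -800*n^2 + 660*n - 70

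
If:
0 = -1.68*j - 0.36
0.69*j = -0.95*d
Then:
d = 0.16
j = -0.21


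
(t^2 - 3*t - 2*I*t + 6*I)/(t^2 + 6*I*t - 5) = (t^2 - 3*t - 2*I*t + 6*I)/(t^2 + 6*I*t - 5)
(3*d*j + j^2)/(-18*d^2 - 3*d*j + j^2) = -j/(6*d - j)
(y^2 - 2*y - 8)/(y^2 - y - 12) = (y + 2)/(y + 3)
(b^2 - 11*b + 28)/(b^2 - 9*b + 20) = (b - 7)/(b - 5)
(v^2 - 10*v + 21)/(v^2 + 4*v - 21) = (v - 7)/(v + 7)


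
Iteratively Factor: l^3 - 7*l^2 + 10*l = (l)*(l^2 - 7*l + 10) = l*(l - 5)*(l - 2)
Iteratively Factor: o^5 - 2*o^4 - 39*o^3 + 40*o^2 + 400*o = (o + 4)*(o^4 - 6*o^3 - 15*o^2 + 100*o) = o*(o + 4)*(o^3 - 6*o^2 - 15*o + 100) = o*(o - 5)*(o + 4)*(o^2 - o - 20) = o*(o - 5)^2*(o + 4)*(o + 4)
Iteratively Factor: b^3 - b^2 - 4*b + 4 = (b - 1)*(b^2 - 4) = (b - 1)*(b + 2)*(b - 2)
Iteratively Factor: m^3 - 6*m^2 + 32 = (m - 4)*(m^2 - 2*m - 8) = (m - 4)^2*(m + 2)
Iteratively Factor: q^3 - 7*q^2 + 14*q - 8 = (q - 4)*(q^2 - 3*q + 2) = (q - 4)*(q - 1)*(q - 2)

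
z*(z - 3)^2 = z^3 - 6*z^2 + 9*z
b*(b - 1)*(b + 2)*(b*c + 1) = b^4*c + b^3*c + b^3 - 2*b^2*c + b^2 - 2*b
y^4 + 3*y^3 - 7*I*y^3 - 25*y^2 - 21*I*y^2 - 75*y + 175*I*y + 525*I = (y - 5)*(y + 3)*(y + 5)*(y - 7*I)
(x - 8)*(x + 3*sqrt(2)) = x^2 - 8*x + 3*sqrt(2)*x - 24*sqrt(2)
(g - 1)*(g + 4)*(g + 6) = g^3 + 9*g^2 + 14*g - 24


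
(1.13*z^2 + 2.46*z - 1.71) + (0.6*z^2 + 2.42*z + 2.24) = 1.73*z^2 + 4.88*z + 0.53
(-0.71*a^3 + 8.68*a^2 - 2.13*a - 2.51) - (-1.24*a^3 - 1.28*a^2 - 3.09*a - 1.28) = 0.53*a^3 + 9.96*a^2 + 0.96*a - 1.23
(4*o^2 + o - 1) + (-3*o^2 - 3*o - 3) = o^2 - 2*o - 4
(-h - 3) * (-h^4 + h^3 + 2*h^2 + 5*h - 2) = h^5 + 2*h^4 - 5*h^3 - 11*h^2 - 13*h + 6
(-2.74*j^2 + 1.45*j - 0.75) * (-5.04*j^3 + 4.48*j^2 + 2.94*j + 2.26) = 13.8096*j^5 - 19.5832*j^4 + 2.2204*j^3 - 5.2894*j^2 + 1.072*j - 1.695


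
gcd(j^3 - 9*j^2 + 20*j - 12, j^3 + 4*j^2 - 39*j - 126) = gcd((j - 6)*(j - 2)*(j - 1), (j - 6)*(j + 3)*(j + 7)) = j - 6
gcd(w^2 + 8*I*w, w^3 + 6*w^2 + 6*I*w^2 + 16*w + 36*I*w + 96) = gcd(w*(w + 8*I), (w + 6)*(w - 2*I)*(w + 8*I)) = w + 8*I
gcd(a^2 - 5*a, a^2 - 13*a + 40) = a - 5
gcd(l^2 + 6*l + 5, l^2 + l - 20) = l + 5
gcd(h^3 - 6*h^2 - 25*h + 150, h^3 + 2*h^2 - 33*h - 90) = h^2 - h - 30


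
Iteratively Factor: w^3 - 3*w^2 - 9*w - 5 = (w - 5)*(w^2 + 2*w + 1) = (w - 5)*(w + 1)*(w + 1)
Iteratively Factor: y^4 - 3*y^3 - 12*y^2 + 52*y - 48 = (y - 2)*(y^3 - y^2 - 14*y + 24) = (y - 2)*(y + 4)*(y^2 - 5*y + 6) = (y - 2)^2*(y + 4)*(y - 3)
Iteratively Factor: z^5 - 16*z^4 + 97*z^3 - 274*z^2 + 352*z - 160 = (z - 4)*(z^4 - 12*z^3 + 49*z^2 - 78*z + 40) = (z - 4)*(z - 1)*(z^3 - 11*z^2 + 38*z - 40) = (z - 4)*(z - 2)*(z - 1)*(z^2 - 9*z + 20) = (z - 5)*(z - 4)*(z - 2)*(z - 1)*(z - 4)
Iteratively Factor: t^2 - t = (t)*(t - 1)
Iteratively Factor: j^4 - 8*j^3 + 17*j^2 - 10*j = (j - 2)*(j^3 - 6*j^2 + 5*j) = j*(j - 2)*(j^2 - 6*j + 5) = j*(j - 5)*(j - 2)*(j - 1)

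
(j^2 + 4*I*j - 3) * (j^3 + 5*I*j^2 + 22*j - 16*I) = j^5 + 9*I*j^4 - j^3 + 57*I*j^2 - 2*j + 48*I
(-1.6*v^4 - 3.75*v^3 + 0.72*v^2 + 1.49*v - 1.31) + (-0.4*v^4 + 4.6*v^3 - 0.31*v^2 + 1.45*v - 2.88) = -2.0*v^4 + 0.85*v^3 + 0.41*v^2 + 2.94*v - 4.19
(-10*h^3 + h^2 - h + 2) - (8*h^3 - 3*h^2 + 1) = -18*h^3 + 4*h^2 - h + 1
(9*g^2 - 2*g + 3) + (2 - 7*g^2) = 2*g^2 - 2*g + 5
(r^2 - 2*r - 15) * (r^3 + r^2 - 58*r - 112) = r^5 - r^4 - 75*r^3 - 11*r^2 + 1094*r + 1680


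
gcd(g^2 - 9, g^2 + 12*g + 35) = 1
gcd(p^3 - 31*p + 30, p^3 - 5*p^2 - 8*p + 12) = p - 1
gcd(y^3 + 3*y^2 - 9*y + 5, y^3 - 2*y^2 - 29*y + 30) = y^2 + 4*y - 5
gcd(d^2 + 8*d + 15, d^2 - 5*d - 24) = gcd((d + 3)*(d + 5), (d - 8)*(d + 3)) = d + 3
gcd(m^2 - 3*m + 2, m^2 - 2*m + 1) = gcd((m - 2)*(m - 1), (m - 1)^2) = m - 1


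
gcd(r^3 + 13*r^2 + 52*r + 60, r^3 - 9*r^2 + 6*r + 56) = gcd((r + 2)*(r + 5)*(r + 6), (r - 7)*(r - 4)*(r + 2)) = r + 2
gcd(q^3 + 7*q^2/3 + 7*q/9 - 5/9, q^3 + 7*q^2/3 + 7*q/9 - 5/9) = q^3 + 7*q^2/3 + 7*q/9 - 5/9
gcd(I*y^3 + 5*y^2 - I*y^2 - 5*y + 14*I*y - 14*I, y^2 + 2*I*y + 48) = 1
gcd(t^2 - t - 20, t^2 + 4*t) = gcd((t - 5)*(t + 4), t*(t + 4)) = t + 4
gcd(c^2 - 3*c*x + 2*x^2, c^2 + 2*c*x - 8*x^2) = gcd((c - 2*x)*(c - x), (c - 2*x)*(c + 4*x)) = -c + 2*x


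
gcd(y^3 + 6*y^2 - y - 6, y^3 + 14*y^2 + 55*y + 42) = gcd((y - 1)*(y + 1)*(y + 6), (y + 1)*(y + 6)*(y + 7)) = y^2 + 7*y + 6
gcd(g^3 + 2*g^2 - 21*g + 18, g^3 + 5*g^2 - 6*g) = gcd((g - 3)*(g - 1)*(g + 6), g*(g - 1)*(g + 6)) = g^2 + 5*g - 6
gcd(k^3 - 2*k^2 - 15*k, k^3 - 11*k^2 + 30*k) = k^2 - 5*k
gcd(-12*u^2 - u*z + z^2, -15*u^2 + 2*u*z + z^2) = 1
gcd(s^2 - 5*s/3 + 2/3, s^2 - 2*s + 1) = s - 1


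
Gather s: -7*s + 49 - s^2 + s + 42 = -s^2 - 6*s + 91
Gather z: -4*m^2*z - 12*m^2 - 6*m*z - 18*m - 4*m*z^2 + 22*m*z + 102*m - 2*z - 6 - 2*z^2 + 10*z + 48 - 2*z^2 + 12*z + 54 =-12*m^2 + 84*m + z^2*(-4*m - 4) + z*(-4*m^2 + 16*m + 20) + 96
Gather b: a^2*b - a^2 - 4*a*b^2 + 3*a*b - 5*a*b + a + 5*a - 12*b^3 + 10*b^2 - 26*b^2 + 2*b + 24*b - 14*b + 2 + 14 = -a^2 + 6*a - 12*b^3 + b^2*(-4*a - 16) + b*(a^2 - 2*a + 12) + 16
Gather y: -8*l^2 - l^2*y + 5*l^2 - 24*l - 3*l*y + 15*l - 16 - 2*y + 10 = -3*l^2 - 9*l + y*(-l^2 - 3*l - 2) - 6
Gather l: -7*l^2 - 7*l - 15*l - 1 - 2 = -7*l^2 - 22*l - 3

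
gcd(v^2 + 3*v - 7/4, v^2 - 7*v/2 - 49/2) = v + 7/2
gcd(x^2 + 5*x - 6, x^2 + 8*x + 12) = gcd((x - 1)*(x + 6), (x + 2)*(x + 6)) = x + 6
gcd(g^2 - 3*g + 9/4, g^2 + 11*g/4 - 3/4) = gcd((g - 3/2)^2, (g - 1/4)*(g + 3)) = 1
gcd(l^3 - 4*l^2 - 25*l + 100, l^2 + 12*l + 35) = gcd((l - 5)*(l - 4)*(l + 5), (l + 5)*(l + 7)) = l + 5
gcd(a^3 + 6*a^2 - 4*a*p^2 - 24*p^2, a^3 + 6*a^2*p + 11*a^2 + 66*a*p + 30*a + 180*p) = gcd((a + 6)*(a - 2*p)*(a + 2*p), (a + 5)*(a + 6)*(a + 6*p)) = a + 6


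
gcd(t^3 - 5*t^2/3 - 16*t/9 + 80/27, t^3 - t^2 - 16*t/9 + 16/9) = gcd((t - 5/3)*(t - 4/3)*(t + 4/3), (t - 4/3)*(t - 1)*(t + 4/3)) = t^2 - 16/9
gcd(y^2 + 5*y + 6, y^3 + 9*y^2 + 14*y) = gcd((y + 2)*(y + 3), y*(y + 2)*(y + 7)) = y + 2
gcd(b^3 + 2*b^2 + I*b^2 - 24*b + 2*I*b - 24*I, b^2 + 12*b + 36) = b + 6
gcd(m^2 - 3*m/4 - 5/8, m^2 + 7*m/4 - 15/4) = m - 5/4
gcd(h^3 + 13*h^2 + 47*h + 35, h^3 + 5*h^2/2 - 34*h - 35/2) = h + 7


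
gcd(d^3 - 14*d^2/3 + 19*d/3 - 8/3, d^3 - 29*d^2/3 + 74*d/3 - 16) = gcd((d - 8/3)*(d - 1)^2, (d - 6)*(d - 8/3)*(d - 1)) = d^2 - 11*d/3 + 8/3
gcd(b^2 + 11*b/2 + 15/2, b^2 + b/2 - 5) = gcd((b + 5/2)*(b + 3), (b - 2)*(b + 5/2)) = b + 5/2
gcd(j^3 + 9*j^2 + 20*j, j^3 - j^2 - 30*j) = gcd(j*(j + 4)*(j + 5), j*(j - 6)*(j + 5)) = j^2 + 5*j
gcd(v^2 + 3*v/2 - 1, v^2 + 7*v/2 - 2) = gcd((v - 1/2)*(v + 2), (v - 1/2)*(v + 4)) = v - 1/2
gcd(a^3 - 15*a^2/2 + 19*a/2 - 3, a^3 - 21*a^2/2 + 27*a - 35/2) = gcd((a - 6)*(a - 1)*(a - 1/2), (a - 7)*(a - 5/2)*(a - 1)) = a - 1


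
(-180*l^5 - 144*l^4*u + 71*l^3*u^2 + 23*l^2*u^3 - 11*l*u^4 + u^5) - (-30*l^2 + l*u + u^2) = -180*l^5 - 144*l^4*u + 71*l^3*u^2 + 23*l^2*u^3 + 30*l^2 - 11*l*u^4 - l*u + u^5 - u^2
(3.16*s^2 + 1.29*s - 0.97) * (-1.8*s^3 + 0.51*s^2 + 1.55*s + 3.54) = -5.688*s^5 - 0.7104*s^4 + 7.3019*s^3 + 12.6912*s^2 + 3.0631*s - 3.4338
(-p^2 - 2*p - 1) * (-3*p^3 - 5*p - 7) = 3*p^5 + 6*p^4 + 8*p^3 + 17*p^2 + 19*p + 7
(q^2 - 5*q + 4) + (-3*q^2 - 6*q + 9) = -2*q^2 - 11*q + 13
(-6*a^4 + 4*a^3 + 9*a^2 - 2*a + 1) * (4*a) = -24*a^5 + 16*a^4 + 36*a^3 - 8*a^2 + 4*a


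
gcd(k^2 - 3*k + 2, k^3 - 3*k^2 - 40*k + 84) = k - 2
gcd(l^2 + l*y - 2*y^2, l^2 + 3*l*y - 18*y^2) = 1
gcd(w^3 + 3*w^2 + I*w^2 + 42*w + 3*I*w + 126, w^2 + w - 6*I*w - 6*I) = w - 6*I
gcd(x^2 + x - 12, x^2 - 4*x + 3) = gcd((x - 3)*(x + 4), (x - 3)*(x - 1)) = x - 3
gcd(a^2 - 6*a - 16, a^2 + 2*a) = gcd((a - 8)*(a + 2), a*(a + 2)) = a + 2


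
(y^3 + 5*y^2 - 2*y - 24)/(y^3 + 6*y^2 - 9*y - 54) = (y^2 + 2*y - 8)/(y^2 + 3*y - 18)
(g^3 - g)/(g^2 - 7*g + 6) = g*(g + 1)/(g - 6)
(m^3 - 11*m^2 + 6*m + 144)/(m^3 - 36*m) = (m^2 - 5*m - 24)/(m*(m + 6))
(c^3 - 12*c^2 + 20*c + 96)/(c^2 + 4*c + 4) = (c^2 - 14*c + 48)/(c + 2)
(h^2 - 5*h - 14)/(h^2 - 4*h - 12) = (h - 7)/(h - 6)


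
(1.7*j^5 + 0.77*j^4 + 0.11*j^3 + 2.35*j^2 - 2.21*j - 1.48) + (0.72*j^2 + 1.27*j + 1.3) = 1.7*j^5 + 0.77*j^4 + 0.11*j^3 + 3.07*j^2 - 0.94*j - 0.18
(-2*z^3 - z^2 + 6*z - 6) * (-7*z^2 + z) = 14*z^5 + 5*z^4 - 43*z^3 + 48*z^2 - 6*z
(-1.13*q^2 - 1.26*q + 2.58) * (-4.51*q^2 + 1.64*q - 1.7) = 5.0963*q^4 + 3.8294*q^3 - 11.7812*q^2 + 6.3732*q - 4.386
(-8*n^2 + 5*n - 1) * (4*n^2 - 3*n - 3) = -32*n^4 + 44*n^3 + 5*n^2 - 12*n + 3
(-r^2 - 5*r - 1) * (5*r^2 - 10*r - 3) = -5*r^4 - 15*r^3 + 48*r^2 + 25*r + 3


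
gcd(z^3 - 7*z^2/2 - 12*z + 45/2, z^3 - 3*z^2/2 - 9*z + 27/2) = z^2 + 3*z/2 - 9/2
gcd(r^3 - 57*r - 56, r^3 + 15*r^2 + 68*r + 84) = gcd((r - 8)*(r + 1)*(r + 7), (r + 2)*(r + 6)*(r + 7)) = r + 7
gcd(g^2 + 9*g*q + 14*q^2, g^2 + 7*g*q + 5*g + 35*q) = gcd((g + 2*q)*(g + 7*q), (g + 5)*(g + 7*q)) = g + 7*q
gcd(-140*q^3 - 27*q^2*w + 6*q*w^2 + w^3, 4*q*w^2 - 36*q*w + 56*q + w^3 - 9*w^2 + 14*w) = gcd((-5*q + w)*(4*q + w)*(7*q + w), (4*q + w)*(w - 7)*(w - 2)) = 4*q + w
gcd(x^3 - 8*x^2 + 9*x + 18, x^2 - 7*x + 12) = x - 3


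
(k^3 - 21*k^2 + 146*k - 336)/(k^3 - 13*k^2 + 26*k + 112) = (k - 6)/(k + 2)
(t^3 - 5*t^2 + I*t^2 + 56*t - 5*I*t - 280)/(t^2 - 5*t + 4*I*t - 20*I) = (t^2 + I*t + 56)/(t + 4*I)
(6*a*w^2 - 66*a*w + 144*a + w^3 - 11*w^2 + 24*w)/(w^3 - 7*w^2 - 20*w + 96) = (6*a + w)/(w + 4)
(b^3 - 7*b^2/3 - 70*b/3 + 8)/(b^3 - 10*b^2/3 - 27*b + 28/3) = (b - 6)/(b - 7)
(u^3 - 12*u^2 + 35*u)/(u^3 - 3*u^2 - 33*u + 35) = u*(u - 5)/(u^2 + 4*u - 5)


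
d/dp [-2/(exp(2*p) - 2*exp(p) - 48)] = 4*(exp(p) - 1)*exp(p)/(-exp(2*p) + 2*exp(p) + 48)^2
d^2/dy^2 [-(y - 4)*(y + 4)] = -2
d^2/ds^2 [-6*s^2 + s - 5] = -12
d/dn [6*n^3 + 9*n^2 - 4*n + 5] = 18*n^2 + 18*n - 4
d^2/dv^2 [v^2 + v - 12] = 2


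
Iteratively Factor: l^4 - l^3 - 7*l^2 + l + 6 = (l + 2)*(l^3 - 3*l^2 - l + 3) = (l + 1)*(l + 2)*(l^2 - 4*l + 3) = (l - 1)*(l + 1)*(l + 2)*(l - 3)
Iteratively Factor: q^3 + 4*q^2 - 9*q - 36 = (q + 3)*(q^2 + q - 12) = (q - 3)*(q + 3)*(q + 4)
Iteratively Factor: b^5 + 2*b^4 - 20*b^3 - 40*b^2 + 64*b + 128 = (b + 2)*(b^4 - 20*b^2 + 64) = (b + 2)^2*(b^3 - 2*b^2 - 16*b + 32) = (b - 4)*(b + 2)^2*(b^2 + 2*b - 8) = (b - 4)*(b + 2)^2*(b + 4)*(b - 2)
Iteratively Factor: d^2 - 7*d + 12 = (d - 4)*(d - 3)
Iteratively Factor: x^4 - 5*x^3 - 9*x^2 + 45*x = (x - 5)*(x^3 - 9*x) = x*(x - 5)*(x^2 - 9) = x*(x - 5)*(x - 3)*(x + 3)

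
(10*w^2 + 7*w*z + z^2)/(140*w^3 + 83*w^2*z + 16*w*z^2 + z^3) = (2*w + z)/(28*w^2 + 11*w*z + z^2)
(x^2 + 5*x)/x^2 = (x + 5)/x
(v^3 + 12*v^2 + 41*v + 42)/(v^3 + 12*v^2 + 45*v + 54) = (v^2 + 9*v + 14)/(v^2 + 9*v + 18)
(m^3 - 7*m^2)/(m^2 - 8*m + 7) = m^2/(m - 1)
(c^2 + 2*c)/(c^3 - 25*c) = (c + 2)/(c^2 - 25)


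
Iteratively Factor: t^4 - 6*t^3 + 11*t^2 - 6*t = (t)*(t^3 - 6*t^2 + 11*t - 6) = t*(t - 1)*(t^2 - 5*t + 6) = t*(t - 2)*(t - 1)*(t - 3)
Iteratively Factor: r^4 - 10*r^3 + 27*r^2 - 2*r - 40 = (r + 1)*(r^3 - 11*r^2 + 38*r - 40) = (r - 4)*(r + 1)*(r^2 - 7*r + 10) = (r - 4)*(r - 2)*(r + 1)*(r - 5)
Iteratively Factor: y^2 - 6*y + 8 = (y - 2)*(y - 4)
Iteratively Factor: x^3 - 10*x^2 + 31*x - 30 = (x - 2)*(x^2 - 8*x + 15) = (x - 5)*(x - 2)*(x - 3)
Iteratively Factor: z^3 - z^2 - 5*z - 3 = (z + 1)*(z^2 - 2*z - 3) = (z + 1)^2*(z - 3)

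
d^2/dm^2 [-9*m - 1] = 0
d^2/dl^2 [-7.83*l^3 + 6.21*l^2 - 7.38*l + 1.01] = 12.42 - 46.98*l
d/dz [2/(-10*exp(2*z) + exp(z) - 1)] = (40*exp(z) - 2)*exp(z)/(10*exp(2*z) - exp(z) + 1)^2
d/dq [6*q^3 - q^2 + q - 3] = 18*q^2 - 2*q + 1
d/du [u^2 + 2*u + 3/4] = 2*u + 2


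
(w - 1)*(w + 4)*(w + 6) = w^3 + 9*w^2 + 14*w - 24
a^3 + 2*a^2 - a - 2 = (a - 1)*(a + 1)*(a + 2)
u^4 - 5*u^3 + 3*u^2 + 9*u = u*(u - 3)^2*(u + 1)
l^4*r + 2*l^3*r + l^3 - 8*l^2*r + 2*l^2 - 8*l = l*(l - 2)*(l + 4)*(l*r + 1)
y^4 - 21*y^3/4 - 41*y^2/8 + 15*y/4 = y*(y - 6)*(y - 1/2)*(y + 5/4)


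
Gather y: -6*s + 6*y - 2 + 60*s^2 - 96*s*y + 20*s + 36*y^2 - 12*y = 60*s^2 + 14*s + 36*y^2 + y*(-96*s - 6) - 2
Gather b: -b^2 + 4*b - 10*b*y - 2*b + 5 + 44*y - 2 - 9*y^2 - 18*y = -b^2 + b*(2 - 10*y) - 9*y^2 + 26*y + 3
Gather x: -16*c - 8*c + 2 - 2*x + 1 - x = -24*c - 3*x + 3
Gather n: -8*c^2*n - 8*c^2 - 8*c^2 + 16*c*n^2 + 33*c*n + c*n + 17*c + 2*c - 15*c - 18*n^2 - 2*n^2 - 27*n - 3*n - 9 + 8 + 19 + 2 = -16*c^2 + 4*c + n^2*(16*c - 20) + n*(-8*c^2 + 34*c - 30) + 20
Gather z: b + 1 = b + 1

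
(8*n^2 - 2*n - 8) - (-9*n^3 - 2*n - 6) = 9*n^3 + 8*n^2 - 2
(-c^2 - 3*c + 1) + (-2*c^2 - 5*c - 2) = -3*c^2 - 8*c - 1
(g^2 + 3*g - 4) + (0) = g^2 + 3*g - 4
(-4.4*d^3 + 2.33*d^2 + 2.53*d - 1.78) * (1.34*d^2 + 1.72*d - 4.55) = -5.896*d^5 - 4.4458*d^4 + 27.4178*d^3 - 8.6351*d^2 - 14.5731*d + 8.099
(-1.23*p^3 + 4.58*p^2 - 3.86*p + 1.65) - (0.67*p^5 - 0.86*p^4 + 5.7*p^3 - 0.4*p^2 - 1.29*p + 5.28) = -0.67*p^5 + 0.86*p^4 - 6.93*p^3 + 4.98*p^2 - 2.57*p - 3.63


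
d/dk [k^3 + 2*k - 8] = 3*k^2 + 2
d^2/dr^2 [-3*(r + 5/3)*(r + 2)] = -6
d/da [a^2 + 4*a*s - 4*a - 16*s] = 2*a + 4*s - 4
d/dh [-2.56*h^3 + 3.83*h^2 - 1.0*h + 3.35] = -7.68*h^2 + 7.66*h - 1.0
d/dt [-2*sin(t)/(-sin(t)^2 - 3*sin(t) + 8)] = 2*(cos(t)^2 - 9)*cos(t)/(sin(t)^2 + 3*sin(t) - 8)^2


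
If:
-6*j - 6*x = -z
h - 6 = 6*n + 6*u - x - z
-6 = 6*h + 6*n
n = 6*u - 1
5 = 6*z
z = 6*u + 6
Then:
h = 31/6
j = 1523/36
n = -37/6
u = -31/36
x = -253/6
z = 5/6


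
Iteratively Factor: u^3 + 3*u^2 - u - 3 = (u + 1)*(u^2 + 2*u - 3) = (u + 1)*(u + 3)*(u - 1)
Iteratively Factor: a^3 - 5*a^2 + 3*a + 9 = (a - 3)*(a^2 - 2*a - 3) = (a - 3)*(a + 1)*(a - 3)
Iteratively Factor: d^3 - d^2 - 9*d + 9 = (d - 1)*(d^2 - 9) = (d - 1)*(d + 3)*(d - 3)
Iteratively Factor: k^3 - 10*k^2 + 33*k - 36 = (k - 4)*(k^2 - 6*k + 9) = (k - 4)*(k - 3)*(k - 3)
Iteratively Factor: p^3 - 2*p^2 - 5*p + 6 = (p - 1)*(p^2 - p - 6) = (p - 1)*(p + 2)*(p - 3)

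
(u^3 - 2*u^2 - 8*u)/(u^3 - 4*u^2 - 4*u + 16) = u/(u - 2)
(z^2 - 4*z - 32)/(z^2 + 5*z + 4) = (z - 8)/(z + 1)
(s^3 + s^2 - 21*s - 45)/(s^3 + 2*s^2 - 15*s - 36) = (s - 5)/(s - 4)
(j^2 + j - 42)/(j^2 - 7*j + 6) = (j + 7)/(j - 1)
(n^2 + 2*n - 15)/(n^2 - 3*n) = (n + 5)/n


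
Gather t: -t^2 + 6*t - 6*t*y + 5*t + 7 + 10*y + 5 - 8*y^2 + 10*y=-t^2 + t*(11 - 6*y) - 8*y^2 + 20*y + 12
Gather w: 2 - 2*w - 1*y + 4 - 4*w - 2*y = -6*w - 3*y + 6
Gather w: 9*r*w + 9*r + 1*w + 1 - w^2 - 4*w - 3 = 9*r - w^2 + w*(9*r - 3) - 2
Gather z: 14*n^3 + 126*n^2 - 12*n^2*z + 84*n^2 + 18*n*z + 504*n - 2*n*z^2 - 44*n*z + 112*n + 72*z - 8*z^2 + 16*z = 14*n^3 + 210*n^2 + 616*n + z^2*(-2*n - 8) + z*(-12*n^2 - 26*n + 88)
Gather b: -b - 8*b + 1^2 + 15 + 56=72 - 9*b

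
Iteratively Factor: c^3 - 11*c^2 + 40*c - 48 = (c - 4)*(c^2 - 7*c + 12) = (c - 4)*(c - 3)*(c - 4)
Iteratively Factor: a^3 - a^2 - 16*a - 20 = (a + 2)*(a^2 - 3*a - 10) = (a - 5)*(a + 2)*(a + 2)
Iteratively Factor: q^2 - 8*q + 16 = (q - 4)*(q - 4)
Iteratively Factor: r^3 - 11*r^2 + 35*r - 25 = (r - 5)*(r^2 - 6*r + 5) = (r - 5)*(r - 1)*(r - 5)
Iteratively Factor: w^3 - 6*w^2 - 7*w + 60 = (w + 3)*(w^2 - 9*w + 20) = (w - 4)*(w + 3)*(w - 5)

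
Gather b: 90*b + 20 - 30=90*b - 10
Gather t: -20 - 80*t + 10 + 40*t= -40*t - 10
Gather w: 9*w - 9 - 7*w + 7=2*w - 2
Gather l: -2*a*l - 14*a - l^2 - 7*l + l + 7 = -14*a - l^2 + l*(-2*a - 6) + 7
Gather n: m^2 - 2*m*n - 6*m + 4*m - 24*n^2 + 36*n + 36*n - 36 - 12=m^2 - 2*m - 24*n^2 + n*(72 - 2*m) - 48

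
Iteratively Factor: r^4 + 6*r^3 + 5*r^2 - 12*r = (r + 4)*(r^3 + 2*r^2 - 3*r) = r*(r + 4)*(r^2 + 2*r - 3) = r*(r + 3)*(r + 4)*(r - 1)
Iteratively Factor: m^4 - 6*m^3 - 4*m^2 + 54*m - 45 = (m + 3)*(m^3 - 9*m^2 + 23*m - 15) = (m - 3)*(m + 3)*(m^2 - 6*m + 5) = (m - 3)*(m - 1)*(m + 3)*(m - 5)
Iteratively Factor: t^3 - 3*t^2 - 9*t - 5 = (t + 1)*(t^2 - 4*t - 5) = (t - 5)*(t + 1)*(t + 1)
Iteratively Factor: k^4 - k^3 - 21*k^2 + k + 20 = (k - 1)*(k^3 - 21*k - 20) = (k - 1)*(k + 1)*(k^2 - k - 20) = (k - 5)*(k - 1)*(k + 1)*(k + 4)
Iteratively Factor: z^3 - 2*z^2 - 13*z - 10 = (z + 2)*(z^2 - 4*z - 5) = (z + 1)*(z + 2)*(z - 5)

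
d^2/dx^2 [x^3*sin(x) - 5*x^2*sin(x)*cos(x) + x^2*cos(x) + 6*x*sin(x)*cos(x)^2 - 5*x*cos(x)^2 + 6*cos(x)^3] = -x^3*sin(x) + 10*x^2*sin(2*x) + 5*x^2*cos(x) + x*sin(x)/2 - 27*x*sin(3*x)/2 - 10*x*cos(2*x) + 5*sin(2*x) + cos(x)/2 - 9*cos(3*x)/2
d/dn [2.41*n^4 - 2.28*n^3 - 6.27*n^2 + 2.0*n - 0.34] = 9.64*n^3 - 6.84*n^2 - 12.54*n + 2.0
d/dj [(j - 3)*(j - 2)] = 2*j - 5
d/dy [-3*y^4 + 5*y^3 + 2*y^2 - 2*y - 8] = -12*y^3 + 15*y^2 + 4*y - 2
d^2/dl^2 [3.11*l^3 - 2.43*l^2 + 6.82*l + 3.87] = 18.66*l - 4.86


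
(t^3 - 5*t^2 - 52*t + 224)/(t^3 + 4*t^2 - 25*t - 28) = (t - 8)/(t + 1)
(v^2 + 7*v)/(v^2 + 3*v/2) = 2*(v + 7)/(2*v + 3)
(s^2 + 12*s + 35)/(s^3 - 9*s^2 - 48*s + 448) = (s + 5)/(s^2 - 16*s + 64)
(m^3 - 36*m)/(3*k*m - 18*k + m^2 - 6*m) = m*(m + 6)/(3*k + m)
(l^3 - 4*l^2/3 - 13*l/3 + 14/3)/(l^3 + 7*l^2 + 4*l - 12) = (l - 7/3)/(l + 6)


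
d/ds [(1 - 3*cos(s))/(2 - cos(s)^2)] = (3*cos(s)^2 - 2*cos(s) + 6)*sin(s)/(sin(s)^2 + 1)^2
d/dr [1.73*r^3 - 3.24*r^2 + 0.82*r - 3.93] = 5.19*r^2 - 6.48*r + 0.82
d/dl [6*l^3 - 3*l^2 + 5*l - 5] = 18*l^2 - 6*l + 5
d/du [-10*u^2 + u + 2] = 1 - 20*u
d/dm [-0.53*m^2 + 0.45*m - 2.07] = 0.45 - 1.06*m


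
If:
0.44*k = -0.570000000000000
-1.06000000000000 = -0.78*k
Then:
No Solution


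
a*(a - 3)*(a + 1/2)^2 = a^4 - 2*a^3 - 11*a^2/4 - 3*a/4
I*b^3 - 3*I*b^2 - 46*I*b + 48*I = (b - 8)*(b + 6)*(I*b - I)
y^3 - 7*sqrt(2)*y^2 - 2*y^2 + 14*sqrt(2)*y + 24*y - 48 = (y - 2)*(y - 4*sqrt(2))*(y - 3*sqrt(2))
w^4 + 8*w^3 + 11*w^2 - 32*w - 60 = (w - 2)*(w + 2)*(w + 3)*(w + 5)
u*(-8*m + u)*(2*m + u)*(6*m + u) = -96*m^3*u - 52*m^2*u^2 + u^4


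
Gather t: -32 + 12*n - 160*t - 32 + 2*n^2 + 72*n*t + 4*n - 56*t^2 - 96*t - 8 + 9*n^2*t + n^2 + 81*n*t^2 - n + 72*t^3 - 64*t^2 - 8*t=3*n^2 + 15*n + 72*t^3 + t^2*(81*n - 120) + t*(9*n^2 + 72*n - 264) - 72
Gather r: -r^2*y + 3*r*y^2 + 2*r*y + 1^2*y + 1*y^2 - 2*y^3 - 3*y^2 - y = -r^2*y + r*(3*y^2 + 2*y) - 2*y^3 - 2*y^2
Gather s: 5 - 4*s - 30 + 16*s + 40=12*s + 15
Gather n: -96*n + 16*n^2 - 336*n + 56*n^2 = 72*n^2 - 432*n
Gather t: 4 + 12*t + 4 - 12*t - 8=0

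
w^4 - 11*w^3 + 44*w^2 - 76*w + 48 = (w - 4)*(w - 3)*(w - 2)^2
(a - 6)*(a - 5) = a^2 - 11*a + 30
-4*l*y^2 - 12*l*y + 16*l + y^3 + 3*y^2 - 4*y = (-4*l + y)*(y - 1)*(y + 4)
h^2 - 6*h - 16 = (h - 8)*(h + 2)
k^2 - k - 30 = (k - 6)*(k + 5)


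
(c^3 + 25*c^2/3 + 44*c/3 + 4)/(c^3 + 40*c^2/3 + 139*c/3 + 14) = (c + 2)/(c + 7)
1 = 1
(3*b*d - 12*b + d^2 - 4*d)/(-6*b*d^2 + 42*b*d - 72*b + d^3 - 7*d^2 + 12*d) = (-3*b - d)/(6*b*d - 18*b - d^2 + 3*d)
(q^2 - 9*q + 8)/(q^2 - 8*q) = (q - 1)/q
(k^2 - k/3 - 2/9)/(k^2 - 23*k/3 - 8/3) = (k - 2/3)/(k - 8)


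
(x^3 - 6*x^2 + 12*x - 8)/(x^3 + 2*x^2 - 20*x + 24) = (x - 2)/(x + 6)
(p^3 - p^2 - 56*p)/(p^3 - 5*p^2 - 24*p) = (p + 7)/(p + 3)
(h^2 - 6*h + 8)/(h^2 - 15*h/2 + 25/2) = 2*(h^2 - 6*h + 8)/(2*h^2 - 15*h + 25)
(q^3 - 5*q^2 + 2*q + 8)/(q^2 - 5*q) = (q^3 - 5*q^2 + 2*q + 8)/(q*(q - 5))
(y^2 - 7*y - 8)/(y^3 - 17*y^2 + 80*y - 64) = (y + 1)/(y^2 - 9*y + 8)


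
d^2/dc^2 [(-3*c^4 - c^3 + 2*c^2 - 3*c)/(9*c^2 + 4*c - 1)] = 2*(-243*c^6 - 324*c^5 - 63*c^4 - 244*c^3 + 48*c^2 - 84*c - 10)/(729*c^6 + 972*c^5 + 189*c^4 - 152*c^3 - 21*c^2 + 12*c - 1)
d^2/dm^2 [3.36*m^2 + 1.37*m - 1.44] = 6.72000000000000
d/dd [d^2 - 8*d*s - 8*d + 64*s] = 2*d - 8*s - 8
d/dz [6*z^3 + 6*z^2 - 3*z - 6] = 18*z^2 + 12*z - 3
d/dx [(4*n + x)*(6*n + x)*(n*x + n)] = n*(24*n^2 + 20*n*x + 10*n + 3*x^2 + 2*x)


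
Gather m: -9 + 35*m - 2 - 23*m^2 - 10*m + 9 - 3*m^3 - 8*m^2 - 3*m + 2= -3*m^3 - 31*m^2 + 22*m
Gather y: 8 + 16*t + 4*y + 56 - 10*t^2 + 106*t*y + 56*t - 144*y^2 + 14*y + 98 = -10*t^2 + 72*t - 144*y^2 + y*(106*t + 18) + 162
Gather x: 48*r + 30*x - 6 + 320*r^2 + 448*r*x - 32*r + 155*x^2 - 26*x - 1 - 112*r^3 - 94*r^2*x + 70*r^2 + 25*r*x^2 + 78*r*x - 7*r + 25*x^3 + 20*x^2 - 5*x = -112*r^3 + 390*r^2 + 9*r + 25*x^3 + x^2*(25*r + 175) + x*(-94*r^2 + 526*r - 1) - 7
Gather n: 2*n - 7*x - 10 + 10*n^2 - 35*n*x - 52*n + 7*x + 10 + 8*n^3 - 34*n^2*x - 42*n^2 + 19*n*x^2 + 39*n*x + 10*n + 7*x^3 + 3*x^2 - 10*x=8*n^3 + n^2*(-34*x - 32) + n*(19*x^2 + 4*x - 40) + 7*x^3 + 3*x^2 - 10*x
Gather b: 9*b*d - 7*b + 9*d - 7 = b*(9*d - 7) + 9*d - 7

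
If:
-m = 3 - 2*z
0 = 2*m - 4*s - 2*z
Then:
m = 2*z - 3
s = z/2 - 3/2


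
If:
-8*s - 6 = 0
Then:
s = -3/4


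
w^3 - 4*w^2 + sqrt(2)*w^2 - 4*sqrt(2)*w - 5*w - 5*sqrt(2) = (w - 5)*(w + 1)*(w + sqrt(2))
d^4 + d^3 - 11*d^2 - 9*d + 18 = (d - 3)*(d - 1)*(d + 2)*(d + 3)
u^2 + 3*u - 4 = (u - 1)*(u + 4)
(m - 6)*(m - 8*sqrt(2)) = m^2 - 8*sqrt(2)*m - 6*m + 48*sqrt(2)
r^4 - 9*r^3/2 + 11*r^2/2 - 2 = (r - 2)^2*(r - 1)*(r + 1/2)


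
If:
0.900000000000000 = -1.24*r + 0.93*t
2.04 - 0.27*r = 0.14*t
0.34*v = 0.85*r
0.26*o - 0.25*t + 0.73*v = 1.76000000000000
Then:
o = -16.23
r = 4.17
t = 6.53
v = 10.43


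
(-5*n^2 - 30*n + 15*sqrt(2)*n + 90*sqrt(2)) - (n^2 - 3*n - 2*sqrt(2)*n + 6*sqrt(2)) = -6*n^2 - 27*n + 17*sqrt(2)*n + 84*sqrt(2)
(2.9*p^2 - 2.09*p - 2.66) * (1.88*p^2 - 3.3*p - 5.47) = 5.452*p^4 - 13.4992*p^3 - 13.9668*p^2 + 20.2103*p + 14.5502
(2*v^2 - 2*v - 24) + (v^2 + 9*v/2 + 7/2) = 3*v^2 + 5*v/2 - 41/2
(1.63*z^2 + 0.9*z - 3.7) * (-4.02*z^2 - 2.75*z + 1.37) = -6.5526*z^4 - 8.1005*z^3 + 14.6321*z^2 + 11.408*z - 5.069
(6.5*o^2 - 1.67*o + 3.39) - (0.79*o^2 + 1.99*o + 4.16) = 5.71*o^2 - 3.66*o - 0.77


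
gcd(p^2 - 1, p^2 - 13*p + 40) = 1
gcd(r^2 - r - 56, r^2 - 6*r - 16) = r - 8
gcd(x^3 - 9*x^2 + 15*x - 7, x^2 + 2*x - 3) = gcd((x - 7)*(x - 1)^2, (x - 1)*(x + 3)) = x - 1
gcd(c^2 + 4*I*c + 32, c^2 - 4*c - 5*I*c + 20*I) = 1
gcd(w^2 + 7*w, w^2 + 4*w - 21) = w + 7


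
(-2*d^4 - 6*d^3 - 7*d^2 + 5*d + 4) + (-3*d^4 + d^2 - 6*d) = -5*d^4 - 6*d^3 - 6*d^2 - d + 4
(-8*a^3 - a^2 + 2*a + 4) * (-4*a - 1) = 32*a^4 + 12*a^3 - 7*a^2 - 18*a - 4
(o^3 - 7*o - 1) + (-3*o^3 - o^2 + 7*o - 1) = -2*o^3 - o^2 - 2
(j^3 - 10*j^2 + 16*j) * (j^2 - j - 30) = j^5 - 11*j^4 - 4*j^3 + 284*j^2 - 480*j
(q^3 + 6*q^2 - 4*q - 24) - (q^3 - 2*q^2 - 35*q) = 8*q^2 + 31*q - 24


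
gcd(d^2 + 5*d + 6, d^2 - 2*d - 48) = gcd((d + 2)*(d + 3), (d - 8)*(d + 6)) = 1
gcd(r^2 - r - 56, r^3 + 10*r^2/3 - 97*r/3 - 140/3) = r + 7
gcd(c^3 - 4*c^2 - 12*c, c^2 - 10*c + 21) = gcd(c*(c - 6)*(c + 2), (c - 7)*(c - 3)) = 1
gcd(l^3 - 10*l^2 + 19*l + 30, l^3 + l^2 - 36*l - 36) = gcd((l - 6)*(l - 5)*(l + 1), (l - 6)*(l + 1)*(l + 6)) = l^2 - 5*l - 6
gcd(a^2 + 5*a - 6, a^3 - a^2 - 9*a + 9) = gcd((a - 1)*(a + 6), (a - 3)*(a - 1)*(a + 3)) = a - 1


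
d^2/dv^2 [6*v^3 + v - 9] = 36*v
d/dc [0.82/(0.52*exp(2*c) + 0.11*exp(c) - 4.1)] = (-0.8528*exp(c) - 0.0902)*exp(c)/(0.52*exp(2*c) + 0.11*exp(c) - 4.1)^2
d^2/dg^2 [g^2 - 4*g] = 2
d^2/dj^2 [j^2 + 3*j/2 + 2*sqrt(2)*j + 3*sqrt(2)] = 2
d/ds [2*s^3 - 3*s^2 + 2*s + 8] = 6*s^2 - 6*s + 2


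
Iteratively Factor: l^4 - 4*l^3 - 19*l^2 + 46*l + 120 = (l - 5)*(l^3 + l^2 - 14*l - 24) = (l - 5)*(l - 4)*(l^2 + 5*l + 6) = (l - 5)*(l - 4)*(l + 2)*(l + 3)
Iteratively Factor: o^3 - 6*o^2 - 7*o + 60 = (o - 5)*(o^2 - o - 12) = (o - 5)*(o - 4)*(o + 3)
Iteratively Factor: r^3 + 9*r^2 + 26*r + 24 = (r + 2)*(r^2 + 7*r + 12) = (r + 2)*(r + 3)*(r + 4)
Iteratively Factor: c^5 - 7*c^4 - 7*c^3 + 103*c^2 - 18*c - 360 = (c - 3)*(c^4 - 4*c^3 - 19*c^2 + 46*c + 120) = (c - 5)*(c - 3)*(c^3 + c^2 - 14*c - 24) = (c - 5)*(c - 3)*(c + 2)*(c^2 - c - 12) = (c - 5)*(c - 4)*(c - 3)*(c + 2)*(c + 3)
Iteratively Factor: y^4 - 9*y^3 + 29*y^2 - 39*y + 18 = (y - 3)*(y^3 - 6*y^2 + 11*y - 6) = (y - 3)^2*(y^2 - 3*y + 2) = (y - 3)^2*(y - 2)*(y - 1)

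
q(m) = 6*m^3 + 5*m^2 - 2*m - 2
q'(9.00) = 1546.00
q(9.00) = 4759.00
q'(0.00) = -2.00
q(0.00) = -2.00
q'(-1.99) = 49.38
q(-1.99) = -25.50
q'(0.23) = 1.25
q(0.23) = -2.12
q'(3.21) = 215.57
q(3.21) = 241.56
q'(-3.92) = 235.40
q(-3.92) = -278.75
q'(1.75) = 70.62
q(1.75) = 41.97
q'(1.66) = 64.20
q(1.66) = 35.90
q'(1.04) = 27.87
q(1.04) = 8.08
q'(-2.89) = 119.44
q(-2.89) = -99.28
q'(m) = 18*m^2 + 10*m - 2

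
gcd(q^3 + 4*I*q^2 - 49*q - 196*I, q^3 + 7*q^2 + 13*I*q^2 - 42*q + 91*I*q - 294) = q + 7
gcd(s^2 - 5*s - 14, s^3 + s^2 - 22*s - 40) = s + 2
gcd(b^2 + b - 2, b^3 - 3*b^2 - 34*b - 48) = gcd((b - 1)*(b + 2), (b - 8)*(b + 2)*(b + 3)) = b + 2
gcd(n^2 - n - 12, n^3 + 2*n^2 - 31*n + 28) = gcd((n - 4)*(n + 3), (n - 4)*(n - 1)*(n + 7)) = n - 4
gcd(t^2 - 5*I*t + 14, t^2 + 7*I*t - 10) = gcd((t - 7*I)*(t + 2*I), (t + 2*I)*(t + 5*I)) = t + 2*I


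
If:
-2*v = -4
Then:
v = 2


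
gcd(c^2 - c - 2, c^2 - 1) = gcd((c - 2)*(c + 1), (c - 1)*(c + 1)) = c + 1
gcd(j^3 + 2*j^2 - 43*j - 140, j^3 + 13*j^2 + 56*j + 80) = j^2 + 9*j + 20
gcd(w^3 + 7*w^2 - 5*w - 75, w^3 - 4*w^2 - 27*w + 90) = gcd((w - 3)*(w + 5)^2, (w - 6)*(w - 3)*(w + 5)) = w^2 + 2*w - 15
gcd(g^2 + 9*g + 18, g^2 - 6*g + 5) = 1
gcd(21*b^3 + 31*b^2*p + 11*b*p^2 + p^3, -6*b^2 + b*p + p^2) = 3*b + p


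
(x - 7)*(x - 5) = x^2 - 12*x + 35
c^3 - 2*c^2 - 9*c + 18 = (c - 3)*(c - 2)*(c + 3)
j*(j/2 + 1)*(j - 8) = j^3/2 - 3*j^2 - 8*j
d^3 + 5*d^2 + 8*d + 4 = (d + 1)*(d + 2)^2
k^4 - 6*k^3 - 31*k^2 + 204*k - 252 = (k - 7)*(k - 3)*(k - 2)*(k + 6)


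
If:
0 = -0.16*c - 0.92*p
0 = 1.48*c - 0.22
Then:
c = 0.15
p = -0.03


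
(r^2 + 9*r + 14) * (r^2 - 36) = r^4 + 9*r^3 - 22*r^2 - 324*r - 504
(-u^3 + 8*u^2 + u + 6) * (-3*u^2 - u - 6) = 3*u^5 - 23*u^4 - 5*u^3 - 67*u^2 - 12*u - 36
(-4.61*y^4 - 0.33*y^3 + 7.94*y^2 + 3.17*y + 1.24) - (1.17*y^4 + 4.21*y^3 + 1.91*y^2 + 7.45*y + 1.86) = -5.78*y^4 - 4.54*y^3 + 6.03*y^2 - 4.28*y - 0.62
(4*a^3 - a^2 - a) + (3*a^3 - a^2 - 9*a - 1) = 7*a^3 - 2*a^2 - 10*a - 1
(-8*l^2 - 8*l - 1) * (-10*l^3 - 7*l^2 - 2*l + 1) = 80*l^5 + 136*l^4 + 82*l^3 + 15*l^2 - 6*l - 1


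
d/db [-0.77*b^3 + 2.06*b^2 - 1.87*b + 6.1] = -2.31*b^2 + 4.12*b - 1.87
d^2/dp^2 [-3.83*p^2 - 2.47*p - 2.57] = -7.66000000000000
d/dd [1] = 0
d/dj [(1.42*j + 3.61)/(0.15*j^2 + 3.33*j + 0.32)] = (0.213*j^2 + 4.7286*j - (0.3*j + 3.33)*(1.42*j + 3.61) + 0.4544)/(0.15*j^2 + 3.33*j + 0.32)^2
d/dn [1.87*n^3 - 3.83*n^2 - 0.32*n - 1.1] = 5.61*n^2 - 7.66*n - 0.32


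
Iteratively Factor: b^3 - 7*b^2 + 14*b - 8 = (b - 1)*(b^2 - 6*b + 8) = (b - 2)*(b - 1)*(b - 4)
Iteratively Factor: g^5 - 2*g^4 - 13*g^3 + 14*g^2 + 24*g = (g + 3)*(g^4 - 5*g^3 + 2*g^2 + 8*g) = (g + 1)*(g + 3)*(g^3 - 6*g^2 + 8*g) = g*(g + 1)*(g + 3)*(g^2 - 6*g + 8) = g*(g - 4)*(g + 1)*(g + 3)*(g - 2)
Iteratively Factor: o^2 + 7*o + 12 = (o + 4)*(o + 3)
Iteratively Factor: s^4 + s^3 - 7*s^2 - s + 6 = (s - 1)*(s^3 + 2*s^2 - 5*s - 6) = (s - 2)*(s - 1)*(s^2 + 4*s + 3) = (s - 2)*(s - 1)*(s + 1)*(s + 3)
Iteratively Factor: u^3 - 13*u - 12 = (u + 1)*(u^2 - u - 12) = (u + 1)*(u + 3)*(u - 4)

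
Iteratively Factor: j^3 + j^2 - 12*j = (j + 4)*(j^2 - 3*j) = j*(j + 4)*(j - 3)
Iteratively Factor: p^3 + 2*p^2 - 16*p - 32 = (p + 2)*(p^2 - 16) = (p - 4)*(p + 2)*(p + 4)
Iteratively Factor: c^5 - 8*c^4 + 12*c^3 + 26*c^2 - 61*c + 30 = (c - 1)*(c^4 - 7*c^3 + 5*c^2 + 31*c - 30) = (c - 5)*(c - 1)*(c^3 - 2*c^2 - 5*c + 6) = (c - 5)*(c - 1)^2*(c^2 - c - 6) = (c - 5)*(c - 3)*(c - 1)^2*(c + 2)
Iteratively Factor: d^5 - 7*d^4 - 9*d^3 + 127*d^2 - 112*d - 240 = (d - 4)*(d^4 - 3*d^3 - 21*d^2 + 43*d + 60) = (d - 4)*(d + 1)*(d^3 - 4*d^2 - 17*d + 60) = (d - 4)*(d - 3)*(d + 1)*(d^2 - d - 20) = (d - 5)*(d - 4)*(d - 3)*(d + 1)*(d + 4)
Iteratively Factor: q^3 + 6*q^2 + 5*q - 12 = (q + 3)*(q^2 + 3*q - 4) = (q - 1)*(q + 3)*(q + 4)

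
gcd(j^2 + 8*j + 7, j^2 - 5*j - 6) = j + 1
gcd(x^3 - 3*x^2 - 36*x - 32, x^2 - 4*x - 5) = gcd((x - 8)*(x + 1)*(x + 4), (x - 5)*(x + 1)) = x + 1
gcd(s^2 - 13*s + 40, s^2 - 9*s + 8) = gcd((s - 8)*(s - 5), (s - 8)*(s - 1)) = s - 8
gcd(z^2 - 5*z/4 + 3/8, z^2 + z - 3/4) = z - 1/2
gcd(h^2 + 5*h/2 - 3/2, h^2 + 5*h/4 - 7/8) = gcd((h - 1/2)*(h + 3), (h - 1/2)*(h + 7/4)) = h - 1/2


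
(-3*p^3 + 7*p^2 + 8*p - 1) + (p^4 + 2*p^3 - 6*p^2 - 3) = p^4 - p^3 + p^2 + 8*p - 4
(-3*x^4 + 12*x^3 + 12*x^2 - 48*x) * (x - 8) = -3*x^5 + 36*x^4 - 84*x^3 - 144*x^2 + 384*x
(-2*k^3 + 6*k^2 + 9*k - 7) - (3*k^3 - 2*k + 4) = -5*k^3 + 6*k^2 + 11*k - 11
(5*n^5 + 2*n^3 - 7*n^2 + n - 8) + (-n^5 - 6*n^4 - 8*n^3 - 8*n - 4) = 4*n^5 - 6*n^4 - 6*n^3 - 7*n^2 - 7*n - 12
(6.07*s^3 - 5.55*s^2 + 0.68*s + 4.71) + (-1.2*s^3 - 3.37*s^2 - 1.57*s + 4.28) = 4.87*s^3 - 8.92*s^2 - 0.89*s + 8.99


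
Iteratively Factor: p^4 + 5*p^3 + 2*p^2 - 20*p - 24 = (p + 2)*(p^3 + 3*p^2 - 4*p - 12) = (p + 2)^2*(p^2 + p - 6) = (p + 2)^2*(p + 3)*(p - 2)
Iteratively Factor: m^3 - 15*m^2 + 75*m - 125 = (m - 5)*(m^2 - 10*m + 25) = (m - 5)^2*(m - 5)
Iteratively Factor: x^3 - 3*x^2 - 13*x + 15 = (x - 5)*(x^2 + 2*x - 3) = (x - 5)*(x + 3)*(x - 1)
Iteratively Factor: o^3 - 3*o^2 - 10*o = (o)*(o^2 - 3*o - 10) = o*(o + 2)*(o - 5)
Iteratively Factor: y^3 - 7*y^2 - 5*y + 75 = (y + 3)*(y^2 - 10*y + 25) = (y - 5)*(y + 3)*(y - 5)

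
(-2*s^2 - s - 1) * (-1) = 2*s^2 + s + 1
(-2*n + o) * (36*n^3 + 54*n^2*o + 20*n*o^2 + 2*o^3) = -72*n^4 - 72*n^3*o + 14*n^2*o^2 + 16*n*o^3 + 2*o^4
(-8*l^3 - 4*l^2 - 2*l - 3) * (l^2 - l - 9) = -8*l^5 + 4*l^4 + 74*l^3 + 35*l^2 + 21*l + 27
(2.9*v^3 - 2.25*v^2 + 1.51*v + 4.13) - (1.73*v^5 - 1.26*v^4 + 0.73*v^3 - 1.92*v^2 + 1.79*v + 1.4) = -1.73*v^5 + 1.26*v^4 + 2.17*v^3 - 0.33*v^2 - 0.28*v + 2.73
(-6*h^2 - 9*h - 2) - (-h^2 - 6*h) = -5*h^2 - 3*h - 2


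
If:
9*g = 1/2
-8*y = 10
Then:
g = 1/18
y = -5/4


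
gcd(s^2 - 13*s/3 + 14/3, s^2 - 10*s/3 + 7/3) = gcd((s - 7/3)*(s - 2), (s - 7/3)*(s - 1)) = s - 7/3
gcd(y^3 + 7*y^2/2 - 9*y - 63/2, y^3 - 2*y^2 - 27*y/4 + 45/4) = y - 3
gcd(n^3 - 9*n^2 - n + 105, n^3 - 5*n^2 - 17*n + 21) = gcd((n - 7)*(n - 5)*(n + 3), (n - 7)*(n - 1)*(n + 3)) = n^2 - 4*n - 21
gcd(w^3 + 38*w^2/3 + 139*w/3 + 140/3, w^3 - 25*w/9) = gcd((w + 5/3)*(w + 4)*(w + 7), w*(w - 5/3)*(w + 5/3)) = w + 5/3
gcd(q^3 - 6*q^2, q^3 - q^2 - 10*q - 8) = 1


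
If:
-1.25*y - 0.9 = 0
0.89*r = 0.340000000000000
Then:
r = 0.38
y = -0.72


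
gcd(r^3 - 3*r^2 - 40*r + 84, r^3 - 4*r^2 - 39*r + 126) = r^2 - r - 42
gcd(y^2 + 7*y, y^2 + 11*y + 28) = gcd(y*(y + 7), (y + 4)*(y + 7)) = y + 7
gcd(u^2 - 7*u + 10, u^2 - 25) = u - 5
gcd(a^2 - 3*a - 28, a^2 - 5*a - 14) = a - 7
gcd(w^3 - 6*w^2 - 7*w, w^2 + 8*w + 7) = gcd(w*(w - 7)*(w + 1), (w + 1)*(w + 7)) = w + 1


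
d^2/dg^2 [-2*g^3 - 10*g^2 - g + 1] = -12*g - 20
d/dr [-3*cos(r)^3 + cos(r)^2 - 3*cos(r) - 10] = (9*cos(r)^2 - 2*cos(r) + 3)*sin(r)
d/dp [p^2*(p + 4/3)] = p*(9*p + 8)/3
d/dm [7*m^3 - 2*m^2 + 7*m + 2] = 21*m^2 - 4*m + 7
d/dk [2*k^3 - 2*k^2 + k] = 6*k^2 - 4*k + 1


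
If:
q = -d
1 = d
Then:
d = 1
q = -1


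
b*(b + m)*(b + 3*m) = b^3 + 4*b^2*m + 3*b*m^2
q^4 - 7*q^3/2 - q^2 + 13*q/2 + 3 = (q - 3)*(q - 2)*(q + 1/2)*(q + 1)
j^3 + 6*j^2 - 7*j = j*(j - 1)*(j + 7)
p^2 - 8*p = p*(p - 8)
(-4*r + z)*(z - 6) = -4*r*z + 24*r + z^2 - 6*z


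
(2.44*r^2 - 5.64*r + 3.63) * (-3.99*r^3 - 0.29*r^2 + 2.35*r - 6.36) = -9.7356*r^5 + 21.796*r^4 - 7.1141*r^3 - 29.8251*r^2 + 44.4009*r - 23.0868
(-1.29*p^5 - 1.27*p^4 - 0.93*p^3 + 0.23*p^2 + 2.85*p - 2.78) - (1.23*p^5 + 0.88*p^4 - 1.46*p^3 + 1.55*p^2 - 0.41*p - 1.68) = -2.52*p^5 - 2.15*p^4 + 0.53*p^3 - 1.32*p^2 + 3.26*p - 1.1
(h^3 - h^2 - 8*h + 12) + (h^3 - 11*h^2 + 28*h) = 2*h^3 - 12*h^2 + 20*h + 12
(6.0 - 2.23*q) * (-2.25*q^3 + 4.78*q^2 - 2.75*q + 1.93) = 5.0175*q^4 - 24.1594*q^3 + 34.8125*q^2 - 20.8039*q + 11.58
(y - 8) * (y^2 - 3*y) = y^3 - 11*y^2 + 24*y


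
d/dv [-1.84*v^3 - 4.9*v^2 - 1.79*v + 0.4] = -5.52*v^2 - 9.8*v - 1.79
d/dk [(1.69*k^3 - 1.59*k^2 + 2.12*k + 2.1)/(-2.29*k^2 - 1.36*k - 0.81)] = (-3.8701*k^4 - 4.5968*k^3 + 2.9105*k^2 + 12.1938*k + 1.1388)/(5.2441*k^4 + 6.2288*k^3 + 5.5594*k^2 + 2.2032*k + 0.6561)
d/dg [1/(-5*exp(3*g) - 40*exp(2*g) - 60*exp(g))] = (3*exp(2*g) + 16*exp(g) + 12)*exp(-g)/(5*(exp(2*g) + 8*exp(g) + 12)^2)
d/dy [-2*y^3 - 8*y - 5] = -6*y^2 - 8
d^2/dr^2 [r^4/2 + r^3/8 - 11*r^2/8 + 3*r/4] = 6*r^2 + 3*r/4 - 11/4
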